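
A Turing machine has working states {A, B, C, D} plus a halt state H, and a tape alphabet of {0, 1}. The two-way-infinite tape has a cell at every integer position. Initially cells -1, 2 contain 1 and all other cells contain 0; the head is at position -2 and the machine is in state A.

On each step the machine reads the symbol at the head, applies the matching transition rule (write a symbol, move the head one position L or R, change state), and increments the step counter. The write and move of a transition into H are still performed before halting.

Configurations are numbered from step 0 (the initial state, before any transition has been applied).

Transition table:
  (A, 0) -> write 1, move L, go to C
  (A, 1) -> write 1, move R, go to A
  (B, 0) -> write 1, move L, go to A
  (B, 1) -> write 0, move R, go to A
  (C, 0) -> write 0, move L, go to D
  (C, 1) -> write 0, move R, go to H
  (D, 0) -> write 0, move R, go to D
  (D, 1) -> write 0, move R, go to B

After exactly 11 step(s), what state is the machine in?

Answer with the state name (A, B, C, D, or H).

Step 1: in state A at pos -2, read 0 -> (A,0)->write 1,move L,goto C. Now: state=C, head=-3, tape[-4..3]=00110010 (head:  ^)
Step 2: in state C at pos -3, read 0 -> (C,0)->write 0,move L,goto D. Now: state=D, head=-4, tape[-5..3]=000110010 (head:  ^)
Step 3: in state D at pos -4, read 0 -> (D,0)->write 0,move R,goto D. Now: state=D, head=-3, tape[-5..3]=000110010 (head:   ^)
Step 4: in state D at pos -3, read 0 -> (D,0)->write 0,move R,goto D. Now: state=D, head=-2, tape[-5..3]=000110010 (head:    ^)
Step 5: in state D at pos -2, read 1 -> (D,1)->write 0,move R,goto B. Now: state=B, head=-1, tape[-5..3]=000010010 (head:     ^)
Step 6: in state B at pos -1, read 1 -> (B,1)->write 0,move R,goto A. Now: state=A, head=0, tape[-5..3]=000000010 (head:      ^)
Step 7: in state A at pos 0, read 0 -> (A,0)->write 1,move L,goto C. Now: state=C, head=-1, tape[-5..3]=000001010 (head:     ^)
Step 8: in state C at pos -1, read 0 -> (C,0)->write 0,move L,goto D. Now: state=D, head=-2, tape[-5..3]=000001010 (head:    ^)
Step 9: in state D at pos -2, read 0 -> (D,0)->write 0,move R,goto D. Now: state=D, head=-1, tape[-5..3]=000001010 (head:     ^)
Step 10: in state D at pos -1, read 0 -> (D,0)->write 0,move R,goto D. Now: state=D, head=0, tape[-5..3]=000001010 (head:      ^)
Step 11: in state D at pos 0, read 1 -> (D,1)->write 0,move R,goto B. Now: state=B, head=1, tape[-5..3]=000000010 (head:       ^)

Answer: B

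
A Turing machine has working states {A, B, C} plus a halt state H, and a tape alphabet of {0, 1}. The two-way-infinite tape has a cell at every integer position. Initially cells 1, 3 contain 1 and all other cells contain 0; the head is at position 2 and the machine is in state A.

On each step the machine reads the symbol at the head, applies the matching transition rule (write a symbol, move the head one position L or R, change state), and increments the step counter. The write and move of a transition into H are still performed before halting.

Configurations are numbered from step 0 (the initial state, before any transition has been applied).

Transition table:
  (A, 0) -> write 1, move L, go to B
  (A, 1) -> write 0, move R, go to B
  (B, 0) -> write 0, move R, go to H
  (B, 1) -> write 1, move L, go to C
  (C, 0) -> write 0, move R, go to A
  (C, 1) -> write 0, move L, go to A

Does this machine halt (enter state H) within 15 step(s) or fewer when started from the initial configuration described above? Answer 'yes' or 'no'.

Answer: yes

Derivation:
Step 1: in state A at pos 2, read 0 -> (A,0)->write 1,move L,goto B. Now: state=B, head=1, tape[0..4]=01110 (head:  ^)
Step 2: in state B at pos 1, read 1 -> (B,1)->write 1,move L,goto C. Now: state=C, head=0, tape[-1..4]=001110 (head:  ^)
Step 3: in state C at pos 0, read 0 -> (C,0)->write 0,move R,goto A. Now: state=A, head=1, tape[-1..4]=001110 (head:   ^)
Step 4: in state A at pos 1, read 1 -> (A,1)->write 0,move R,goto B. Now: state=B, head=2, tape[-1..4]=000110 (head:    ^)
Step 5: in state B at pos 2, read 1 -> (B,1)->write 1,move L,goto C. Now: state=C, head=1, tape[-1..4]=000110 (head:   ^)
Step 6: in state C at pos 1, read 0 -> (C,0)->write 0,move R,goto A. Now: state=A, head=2, tape[-1..4]=000110 (head:    ^)
Step 7: in state A at pos 2, read 1 -> (A,1)->write 0,move R,goto B. Now: state=B, head=3, tape[-1..4]=000010 (head:     ^)
Step 8: in state B at pos 3, read 1 -> (B,1)->write 1,move L,goto C. Now: state=C, head=2, tape[-1..4]=000010 (head:    ^)
Step 9: in state C at pos 2, read 0 -> (C,0)->write 0,move R,goto A. Now: state=A, head=3, tape[-1..4]=000010 (head:     ^)
Step 10: in state A at pos 3, read 1 -> (A,1)->write 0,move R,goto B. Now: state=B, head=4, tape[-1..5]=0000000 (head:      ^)
Step 11: in state B at pos 4, read 0 -> (B,0)->write 0,move R,goto H. Now: state=H, head=5, tape[-1..6]=00000000 (head:       ^)
State H reached at step 11; 11 <= 15 -> yes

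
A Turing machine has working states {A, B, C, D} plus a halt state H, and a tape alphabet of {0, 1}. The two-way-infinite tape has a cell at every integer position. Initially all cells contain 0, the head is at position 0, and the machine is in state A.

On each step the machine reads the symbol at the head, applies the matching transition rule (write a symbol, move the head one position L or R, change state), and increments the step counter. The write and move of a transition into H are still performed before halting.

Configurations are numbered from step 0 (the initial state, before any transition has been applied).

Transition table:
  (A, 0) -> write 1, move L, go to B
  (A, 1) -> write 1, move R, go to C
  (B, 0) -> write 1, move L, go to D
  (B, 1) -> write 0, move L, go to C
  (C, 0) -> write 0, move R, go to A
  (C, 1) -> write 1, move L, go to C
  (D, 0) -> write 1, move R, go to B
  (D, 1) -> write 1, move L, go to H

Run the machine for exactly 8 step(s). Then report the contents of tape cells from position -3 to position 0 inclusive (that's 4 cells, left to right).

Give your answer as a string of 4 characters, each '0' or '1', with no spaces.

Answer: 0101

Derivation:
Step 1: in state A at pos 0, read 0 -> (A,0)->write 1,move L,goto B. Now: state=B, head=-1, tape[-2..1]=0010 (head:  ^)
Step 2: in state B at pos -1, read 0 -> (B,0)->write 1,move L,goto D. Now: state=D, head=-2, tape[-3..1]=00110 (head:  ^)
Step 3: in state D at pos -2, read 0 -> (D,0)->write 1,move R,goto B. Now: state=B, head=-1, tape[-3..1]=01110 (head:   ^)
Step 4: in state B at pos -1, read 1 -> (B,1)->write 0,move L,goto C. Now: state=C, head=-2, tape[-3..1]=01010 (head:  ^)
Step 5: in state C at pos -2, read 1 -> (C,1)->write 1,move L,goto C. Now: state=C, head=-3, tape[-4..1]=001010 (head:  ^)
Step 6: in state C at pos -3, read 0 -> (C,0)->write 0,move R,goto A. Now: state=A, head=-2, tape[-4..1]=001010 (head:   ^)
Step 7: in state A at pos -2, read 1 -> (A,1)->write 1,move R,goto C. Now: state=C, head=-1, tape[-4..1]=001010 (head:    ^)
Step 8: in state C at pos -1, read 0 -> (C,0)->write 0,move R,goto A. Now: state=A, head=0, tape[-4..1]=001010 (head:     ^)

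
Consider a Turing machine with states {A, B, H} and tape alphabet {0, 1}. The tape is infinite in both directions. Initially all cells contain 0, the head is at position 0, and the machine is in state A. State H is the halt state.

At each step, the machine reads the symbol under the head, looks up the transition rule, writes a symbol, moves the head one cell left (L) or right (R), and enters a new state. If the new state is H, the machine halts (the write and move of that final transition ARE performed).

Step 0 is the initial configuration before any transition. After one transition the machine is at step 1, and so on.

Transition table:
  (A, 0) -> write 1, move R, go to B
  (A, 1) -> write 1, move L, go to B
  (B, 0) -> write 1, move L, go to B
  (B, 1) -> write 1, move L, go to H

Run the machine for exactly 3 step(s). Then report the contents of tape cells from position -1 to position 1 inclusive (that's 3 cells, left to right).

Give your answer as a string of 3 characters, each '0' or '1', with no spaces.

Step 1: in state A at pos 0, read 0 -> (A,0)->write 1,move R,goto B. Now: state=B, head=1, tape[-1..2]=0100 (head:   ^)
Step 2: in state B at pos 1, read 0 -> (B,0)->write 1,move L,goto B. Now: state=B, head=0, tape[-1..2]=0110 (head:  ^)
Step 3: in state B at pos 0, read 1 -> (B,1)->write 1,move L,goto H. Now: state=H, head=-1, tape[-2..2]=00110 (head:  ^)

Answer: 011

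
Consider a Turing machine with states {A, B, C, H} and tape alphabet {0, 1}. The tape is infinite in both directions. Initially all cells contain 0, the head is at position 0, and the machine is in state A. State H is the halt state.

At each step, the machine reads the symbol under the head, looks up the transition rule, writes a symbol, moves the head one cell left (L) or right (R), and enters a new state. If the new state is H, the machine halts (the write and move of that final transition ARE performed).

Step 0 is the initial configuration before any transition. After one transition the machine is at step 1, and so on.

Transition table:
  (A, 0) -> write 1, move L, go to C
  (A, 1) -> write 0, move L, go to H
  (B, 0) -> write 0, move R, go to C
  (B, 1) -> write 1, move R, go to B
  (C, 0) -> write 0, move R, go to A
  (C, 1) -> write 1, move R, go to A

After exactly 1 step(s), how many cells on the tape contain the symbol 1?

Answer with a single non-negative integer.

Step 1: in state A at pos 0, read 0 -> (A,0)->write 1,move L,goto C. Now: state=C, head=-1, tape[-2..1]=0010 (head:  ^)
Cells containing 1 after step 1: {0} -> 1 cell(s)

Answer: 1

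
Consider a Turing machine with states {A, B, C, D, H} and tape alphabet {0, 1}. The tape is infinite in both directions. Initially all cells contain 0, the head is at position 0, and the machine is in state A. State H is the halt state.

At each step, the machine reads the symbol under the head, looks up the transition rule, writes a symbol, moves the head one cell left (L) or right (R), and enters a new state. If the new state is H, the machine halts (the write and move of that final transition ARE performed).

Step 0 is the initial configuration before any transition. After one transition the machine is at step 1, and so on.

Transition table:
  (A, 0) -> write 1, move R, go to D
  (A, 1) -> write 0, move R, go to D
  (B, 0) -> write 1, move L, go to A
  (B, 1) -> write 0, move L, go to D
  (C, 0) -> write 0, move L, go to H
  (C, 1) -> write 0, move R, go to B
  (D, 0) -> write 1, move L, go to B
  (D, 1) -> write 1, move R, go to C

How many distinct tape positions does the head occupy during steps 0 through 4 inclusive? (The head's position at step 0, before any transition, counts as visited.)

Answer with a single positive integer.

Step 1: in state A at pos 0, read 0 -> (A,0)->write 1,move R,goto D. Now: state=D, head=1, tape[-1..2]=0100 (head:   ^)
Step 2: in state D at pos 1, read 0 -> (D,0)->write 1,move L,goto B. Now: state=B, head=0, tape[-1..2]=0110 (head:  ^)
Step 3: in state B at pos 0, read 1 -> (B,1)->write 0,move L,goto D. Now: state=D, head=-1, tape[-2..2]=00010 (head:  ^)
Step 4: in state D at pos -1, read 0 -> (D,0)->write 1,move L,goto B. Now: state=B, head=-2, tape[-3..2]=001010 (head:  ^)
Head positions at steps 0..4: starting at 0, distinct positions visited = {-2, -1, 0, 1} -> 4 position(s)

Answer: 4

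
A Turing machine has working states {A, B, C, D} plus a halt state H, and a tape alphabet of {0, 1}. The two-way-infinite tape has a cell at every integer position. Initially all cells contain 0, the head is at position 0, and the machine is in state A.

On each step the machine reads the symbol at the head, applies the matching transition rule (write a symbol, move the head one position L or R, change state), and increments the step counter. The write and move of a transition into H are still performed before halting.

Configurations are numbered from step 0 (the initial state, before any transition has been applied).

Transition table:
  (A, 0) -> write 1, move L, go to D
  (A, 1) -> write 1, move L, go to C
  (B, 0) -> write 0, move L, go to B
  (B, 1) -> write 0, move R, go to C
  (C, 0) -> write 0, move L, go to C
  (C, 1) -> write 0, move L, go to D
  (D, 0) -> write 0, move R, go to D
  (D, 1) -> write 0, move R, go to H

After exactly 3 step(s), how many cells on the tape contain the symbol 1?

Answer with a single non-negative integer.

Step 1: in state A at pos 0, read 0 -> (A,0)->write 1,move L,goto D. Now: state=D, head=-1, tape[-2..1]=0010 (head:  ^)
Step 2: in state D at pos -1, read 0 -> (D,0)->write 0,move R,goto D. Now: state=D, head=0, tape[-2..1]=0010 (head:   ^)
Step 3: in state D at pos 0, read 1 -> (D,1)->write 0,move R,goto H. Now: state=H, head=1, tape[-2..2]=00000 (head:    ^)
No cell contains 1 after step 3 -> 0 cell(s)

Answer: 0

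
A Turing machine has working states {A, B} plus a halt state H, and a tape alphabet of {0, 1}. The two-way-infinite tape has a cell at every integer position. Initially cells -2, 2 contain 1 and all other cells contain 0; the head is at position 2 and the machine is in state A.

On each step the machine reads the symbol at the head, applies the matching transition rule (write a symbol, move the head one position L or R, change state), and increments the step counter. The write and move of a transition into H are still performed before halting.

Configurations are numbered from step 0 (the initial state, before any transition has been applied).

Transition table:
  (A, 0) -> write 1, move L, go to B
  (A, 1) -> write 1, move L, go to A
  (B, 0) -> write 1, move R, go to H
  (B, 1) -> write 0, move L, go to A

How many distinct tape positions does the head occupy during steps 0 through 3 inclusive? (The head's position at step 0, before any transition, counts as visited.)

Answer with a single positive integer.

Step 1: in state A at pos 2, read 1 -> (A,1)->write 1,move L,goto A. Now: state=A, head=1, tape[-3..3]=0100010 (head:     ^)
Step 2: in state A at pos 1, read 0 -> (A,0)->write 1,move L,goto B. Now: state=B, head=0, tape[-3..3]=0100110 (head:    ^)
Step 3: in state B at pos 0, read 0 -> (B,0)->write 1,move R,goto H. Now: state=H, head=1, tape[-3..3]=0101110 (head:     ^)
Head positions at steps 0..3: starting at 2, distinct positions visited = {0, 1, 2} -> 3 position(s)

Answer: 3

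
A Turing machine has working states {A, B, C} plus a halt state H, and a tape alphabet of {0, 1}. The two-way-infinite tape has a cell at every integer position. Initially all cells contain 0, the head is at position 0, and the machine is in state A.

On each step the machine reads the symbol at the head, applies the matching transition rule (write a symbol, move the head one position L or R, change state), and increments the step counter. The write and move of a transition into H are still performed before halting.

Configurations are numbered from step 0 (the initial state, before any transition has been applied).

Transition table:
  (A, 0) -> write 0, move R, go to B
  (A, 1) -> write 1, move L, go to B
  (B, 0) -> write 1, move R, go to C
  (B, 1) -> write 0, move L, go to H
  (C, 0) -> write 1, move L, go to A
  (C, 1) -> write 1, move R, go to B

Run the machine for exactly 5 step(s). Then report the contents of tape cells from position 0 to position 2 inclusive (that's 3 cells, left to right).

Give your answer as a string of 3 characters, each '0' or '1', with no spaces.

Step 1: in state A at pos 0, read 0 -> (A,0)->write 0,move R,goto B. Now: state=B, head=1, tape[-1..2]=0000 (head:   ^)
Step 2: in state B at pos 1, read 0 -> (B,0)->write 1,move R,goto C. Now: state=C, head=2, tape[-1..3]=00100 (head:    ^)
Step 3: in state C at pos 2, read 0 -> (C,0)->write 1,move L,goto A. Now: state=A, head=1, tape[-1..3]=00110 (head:   ^)
Step 4: in state A at pos 1, read 1 -> (A,1)->write 1,move L,goto B. Now: state=B, head=0, tape[-1..3]=00110 (head:  ^)
Step 5: in state B at pos 0, read 0 -> (B,0)->write 1,move R,goto C. Now: state=C, head=1, tape[-1..3]=01110 (head:   ^)

Answer: 111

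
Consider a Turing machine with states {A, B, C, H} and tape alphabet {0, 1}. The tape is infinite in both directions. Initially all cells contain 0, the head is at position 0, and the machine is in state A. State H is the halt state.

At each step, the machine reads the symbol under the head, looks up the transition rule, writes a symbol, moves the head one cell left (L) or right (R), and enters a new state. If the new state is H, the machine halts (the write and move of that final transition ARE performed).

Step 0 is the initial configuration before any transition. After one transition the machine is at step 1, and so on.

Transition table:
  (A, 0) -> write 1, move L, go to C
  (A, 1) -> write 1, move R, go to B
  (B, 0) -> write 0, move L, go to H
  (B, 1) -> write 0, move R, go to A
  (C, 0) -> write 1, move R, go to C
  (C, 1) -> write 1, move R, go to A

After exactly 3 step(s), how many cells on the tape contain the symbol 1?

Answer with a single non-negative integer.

Step 1: in state A at pos 0, read 0 -> (A,0)->write 1,move L,goto C. Now: state=C, head=-1, tape[-2..1]=0010 (head:  ^)
Step 2: in state C at pos -1, read 0 -> (C,0)->write 1,move R,goto C. Now: state=C, head=0, tape[-2..1]=0110 (head:   ^)
Step 3: in state C at pos 0, read 1 -> (C,1)->write 1,move R,goto A. Now: state=A, head=1, tape[-2..2]=01100 (head:    ^)
Cells containing 1 after step 3: {-1, 0} -> 2 cell(s)

Answer: 2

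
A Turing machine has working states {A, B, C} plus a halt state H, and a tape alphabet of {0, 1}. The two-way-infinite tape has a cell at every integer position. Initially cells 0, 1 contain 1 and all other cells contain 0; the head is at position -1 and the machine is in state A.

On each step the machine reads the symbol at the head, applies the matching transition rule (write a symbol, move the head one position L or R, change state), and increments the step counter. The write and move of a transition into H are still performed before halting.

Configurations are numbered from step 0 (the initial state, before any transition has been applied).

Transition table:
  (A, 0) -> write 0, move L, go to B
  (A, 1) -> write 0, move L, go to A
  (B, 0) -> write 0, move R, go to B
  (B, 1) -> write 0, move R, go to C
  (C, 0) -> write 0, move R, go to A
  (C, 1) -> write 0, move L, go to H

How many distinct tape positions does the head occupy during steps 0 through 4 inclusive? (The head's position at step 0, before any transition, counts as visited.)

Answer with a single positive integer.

Step 1: in state A at pos -1, read 0 -> (A,0)->write 0,move L,goto B. Now: state=B, head=-2, tape[-3..2]=000110 (head:  ^)
Step 2: in state B at pos -2, read 0 -> (B,0)->write 0,move R,goto B. Now: state=B, head=-1, tape[-3..2]=000110 (head:   ^)
Step 3: in state B at pos -1, read 0 -> (B,0)->write 0,move R,goto B. Now: state=B, head=0, tape[-3..2]=000110 (head:    ^)
Step 4: in state B at pos 0, read 1 -> (B,1)->write 0,move R,goto C. Now: state=C, head=1, tape[-3..2]=000010 (head:     ^)
Head positions at steps 0..4: starting at -1, distinct positions visited = {-2, -1, 0, 1} -> 4 position(s)

Answer: 4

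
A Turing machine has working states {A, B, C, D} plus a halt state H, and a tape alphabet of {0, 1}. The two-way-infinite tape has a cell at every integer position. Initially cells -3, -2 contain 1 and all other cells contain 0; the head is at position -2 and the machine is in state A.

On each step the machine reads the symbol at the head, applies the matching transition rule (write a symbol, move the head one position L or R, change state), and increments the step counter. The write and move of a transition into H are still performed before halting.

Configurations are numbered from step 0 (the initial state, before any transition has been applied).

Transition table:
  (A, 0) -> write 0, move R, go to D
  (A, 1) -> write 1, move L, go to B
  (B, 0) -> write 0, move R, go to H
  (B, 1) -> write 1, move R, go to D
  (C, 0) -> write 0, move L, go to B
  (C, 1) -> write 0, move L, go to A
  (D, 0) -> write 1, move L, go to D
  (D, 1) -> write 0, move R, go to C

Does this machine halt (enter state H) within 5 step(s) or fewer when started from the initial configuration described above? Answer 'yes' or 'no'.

Step 1: in state A at pos -2, read 1 -> (A,1)->write 1,move L,goto B. Now: state=B, head=-3, tape[-4..-1]=0110 (head:  ^)
Step 2: in state B at pos -3, read 1 -> (B,1)->write 1,move R,goto D. Now: state=D, head=-2, tape[-4..-1]=0110 (head:   ^)
Step 3: in state D at pos -2, read 1 -> (D,1)->write 0,move R,goto C. Now: state=C, head=-1, tape[-4..0]=01000 (head:    ^)
Step 4: in state C at pos -1, read 0 -> (C,0)->write 0,move L,goto B. Now: state=B, head=-2, tape[-4..0]=01000 (head:   ^)
Step 5: in state B at pos -2, read 0 -> (B,0)->write 0,move R,goto H. Now: state=H, head=-1, tape[-4..0]=01000 (head:    ^)
State H reached at step 5; 5 <= 5 -> yes

Answer: yes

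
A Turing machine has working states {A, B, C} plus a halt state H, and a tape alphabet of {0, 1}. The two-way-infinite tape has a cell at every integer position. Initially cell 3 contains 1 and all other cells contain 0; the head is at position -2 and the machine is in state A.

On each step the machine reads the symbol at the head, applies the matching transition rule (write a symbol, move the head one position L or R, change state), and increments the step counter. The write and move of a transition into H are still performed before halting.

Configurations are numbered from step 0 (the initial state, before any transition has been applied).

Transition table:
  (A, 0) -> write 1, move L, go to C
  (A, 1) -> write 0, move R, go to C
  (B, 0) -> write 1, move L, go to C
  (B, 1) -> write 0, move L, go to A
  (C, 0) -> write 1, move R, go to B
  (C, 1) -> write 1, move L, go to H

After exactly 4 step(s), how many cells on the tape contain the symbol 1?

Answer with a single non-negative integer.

Step 1: in state A at pos -2, read 0 -> (A,0)->write 1,move L,goto C. Now: state=C, head=-3, tape[-4..4]=001000010 (head:  ^)
Step 2: in state C at pos -3, read 0 -> (C,0)->write 1,move R,goto B. Now: state=B, head=-2, tape[-4..4]=011000010 (head:   ^)
Step 3: in state B at pos -2, read 1 -> (B,1)->write 0,move L,goto A. Now: state=A, head=-3, tape[-4..4]=010000010 (head:  ^)
Step 4: in state A at pos -3, read 1 -> (A,1)->write 0,move R,goto C. Now: state=C, head=-2, tape[-4..4]=000000010 (head:   ^)
Cells containing 1 after step 4: {3} -> 1 cell(s)

Answer: 1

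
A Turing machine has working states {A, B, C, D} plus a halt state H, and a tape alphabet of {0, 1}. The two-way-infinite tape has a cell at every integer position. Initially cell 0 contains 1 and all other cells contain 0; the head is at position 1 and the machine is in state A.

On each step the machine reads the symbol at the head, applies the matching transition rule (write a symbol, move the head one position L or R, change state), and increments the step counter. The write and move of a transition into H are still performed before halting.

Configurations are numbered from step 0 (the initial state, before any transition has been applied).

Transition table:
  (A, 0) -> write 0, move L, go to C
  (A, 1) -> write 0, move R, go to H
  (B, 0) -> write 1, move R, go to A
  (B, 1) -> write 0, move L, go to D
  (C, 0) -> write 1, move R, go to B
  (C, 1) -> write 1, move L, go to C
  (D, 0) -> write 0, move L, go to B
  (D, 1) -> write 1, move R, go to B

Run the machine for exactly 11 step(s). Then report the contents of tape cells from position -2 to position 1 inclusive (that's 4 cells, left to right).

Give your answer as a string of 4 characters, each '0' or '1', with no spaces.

Step 1: in state A at pos 1, read 0 -> (A,0)->write 0,move L,goto C. Now: state=C, head=0, tape[-1..2]=0100 (head:  ^)
Step 2: in state C at pos 0, read 1 -> (C,1)->write 1,move L,goto C. Now: state=C, head=-1, tape[-2..2]=00100 (head:  ^)
Step 3: in state C at pos -1, read 0 -> (C,0)->write 1,move R,goto B. Now: state=B, head=0, tape[-2..2]=01100 (head:   ^)
Step 4: in state B at pos 0, read 1 -> (B,1)->write 0,move L,goto D. Now: state=D, head=-1, tape[-2..2]=01000 (head:  ^)
Step 5: in state D at pos -1, read 1 -> (D,1)->write 1,move R,goto B. Now: state=B, head=0, tape[-2..2]=01000 (head:   ^)
Step 6: in state B at pos 0, read 0 -> (B,0)->write 1,move R,goto A. Now: state=A, head=1, tape[-2..2]=01100 (head:    ^)
Step 7: in state A at pos 1, read 0 -> (A,0)->write 0,move L,goto C. Now: state=C, head=0, tape[-2..2]=01100 (head:   ^)
Step 8: in state C at pos 0, read 1 -> (C,1)->write 1,move L,goto C. Now: state=C, head=-1, tape[-2..2]=01100 (head:  ^)
Step 9: in state C at pos -1, read 1 -> (C,1)->write 1,move L,goto C. Now: state=C, head=-2, tape[-3..2]=001100 (head:  ^)
Step 10: in state C at pos -2, read 0 -> (C,0)->write 1,move R,goto B. Now: state=B, head=-1, tape[-3..2]=011100 (head:   ^)
Step 11: in state B at pos -1, read 1 -> (B,1)->write 0,move L,goto D. Now: state=D, head=-2, tape[-3..2]=010100 (head:  ^)

Answer: 1010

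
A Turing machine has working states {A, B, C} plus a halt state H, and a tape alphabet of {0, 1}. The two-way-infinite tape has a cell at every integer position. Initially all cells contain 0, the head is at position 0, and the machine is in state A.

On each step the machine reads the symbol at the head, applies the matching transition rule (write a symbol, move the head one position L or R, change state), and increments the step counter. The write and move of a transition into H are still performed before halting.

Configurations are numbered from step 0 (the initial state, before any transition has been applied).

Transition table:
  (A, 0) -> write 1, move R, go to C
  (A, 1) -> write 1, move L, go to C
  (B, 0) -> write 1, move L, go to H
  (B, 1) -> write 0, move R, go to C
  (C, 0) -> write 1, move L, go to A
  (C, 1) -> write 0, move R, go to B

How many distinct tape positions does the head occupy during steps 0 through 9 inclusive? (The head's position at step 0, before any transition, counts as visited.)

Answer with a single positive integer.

Step 1: in state A at pos 0, read 0 -> (A,0)->write 1,move R,goto C. Now: state=C, head=1, tape[-1..2]=0100 (head:   ^)
Step 2: in state C at pos 1, read 0 -> (C,0)->write 1,move L,goto A. Now: state=A, head=0, tape[-1..2]=0110 (head:  ^)
Step 3: in state A at pos 0, read 1 -> (A,1)->write 1,move L,goto C. Now: state=C, head=-1, tape[-2..2]=00110 (head:  ^)
Step 4: in state C at pos -1, read 0 -> (C,0)->write 1,move L,goto A. Now: state=A, head=-2, tape[-3..2]=001110 (head:  ^)
Step 5: in state A at pos -2, read 0 -> (A,0)->write 1,move R,goto C. Now: state=C, head=-1, tape[-3..2]=011110 (head:   ^)
Step 6: in state C at pos -1, read 1 -> (C,1)->write 0,move R,goto B. Now: state=B, head=0, tape[-3..2]=010110 (head:    ^)
Step 7: in state B at pos 0, read 1 -> (B,1)->write 0,move R,goto C. Now: state=C, head=1, tape[-3..2]=010010 (head:     ^)
Step 8: in state C at pos 1, read 1 -> (C,1)->write 0,move R,goto B. Now: state=B, head=2, tape[-3..3]=0100000 (head:      ^)
Step 9: in state B at pos 2, read 0 -> (B,0)->write 1,move L,goto H. Now: state=H, head=1, tape[-3..3]=0100010 (head:     ^)
Head positions at steps 0..9: starting at 0, distinct positions visited = {-2, -1, 0, 1, 2} -> 5 position(s)

Answer: 5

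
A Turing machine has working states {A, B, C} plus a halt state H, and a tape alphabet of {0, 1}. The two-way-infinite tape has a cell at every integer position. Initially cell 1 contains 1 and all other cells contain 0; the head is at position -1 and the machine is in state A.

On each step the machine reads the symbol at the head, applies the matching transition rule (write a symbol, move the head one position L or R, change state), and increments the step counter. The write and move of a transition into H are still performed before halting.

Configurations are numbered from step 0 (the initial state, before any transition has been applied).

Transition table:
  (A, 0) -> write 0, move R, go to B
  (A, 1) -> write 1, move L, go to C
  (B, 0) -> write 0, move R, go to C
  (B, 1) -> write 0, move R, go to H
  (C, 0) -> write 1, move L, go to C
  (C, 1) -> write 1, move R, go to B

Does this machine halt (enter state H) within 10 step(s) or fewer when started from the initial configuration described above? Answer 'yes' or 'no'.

Step 1: in state A at pos -1, read 0 -> (A,0)->write 0,move R,goto B. Now: state=B, head=0, tape[-2..2]=00010 (head:   ^)
Step 2: in state B at pos 0, read 0 -> (B,0)->write 0,move R,goto C. Now: state=C, head=1, tape[-2..2]=00010 (head:    ^)
Step 3: in state C at pos 1, read 1 -> (C,1)->write 1,move R,goto B. Now: state=B, head=2, tape[-2..3]=000100 (head:     ^)
Step 4: in state B at pos 2, read 0 -> (B,0)->write 0,move R,goto C. Now: state=C, head=3, tape[-2..4]=0001000 (head:      ^)
Step 5: in state C at pos 3, read 0 -> (C,0)->write 1,move L,goto C. Now: state=C, head=2, tape[-2..4]=0001010 (head:     ^)
Step 6: in state C at pos 2, read 0 -> (C,0)->write 1,move L,goto C. Now: state=C, head=1, tape[-2..4]=0001110 (head:    ^)
Step 7: in state C at pos 1, read 1 -> (C,1)->write 1,move R,goto B. Now: state=B, head=2, tape[-2..4]=0001110 (head:     ^)
Step 8: in state B at pos 2, read 1 -> (B,1)->write 0,move R,goto H. Now: state=H, head=3, tape[-2..4]=0001010 (head:      ^)
State H reached at step 8; 8 <= 10 -> yes

Answer: yes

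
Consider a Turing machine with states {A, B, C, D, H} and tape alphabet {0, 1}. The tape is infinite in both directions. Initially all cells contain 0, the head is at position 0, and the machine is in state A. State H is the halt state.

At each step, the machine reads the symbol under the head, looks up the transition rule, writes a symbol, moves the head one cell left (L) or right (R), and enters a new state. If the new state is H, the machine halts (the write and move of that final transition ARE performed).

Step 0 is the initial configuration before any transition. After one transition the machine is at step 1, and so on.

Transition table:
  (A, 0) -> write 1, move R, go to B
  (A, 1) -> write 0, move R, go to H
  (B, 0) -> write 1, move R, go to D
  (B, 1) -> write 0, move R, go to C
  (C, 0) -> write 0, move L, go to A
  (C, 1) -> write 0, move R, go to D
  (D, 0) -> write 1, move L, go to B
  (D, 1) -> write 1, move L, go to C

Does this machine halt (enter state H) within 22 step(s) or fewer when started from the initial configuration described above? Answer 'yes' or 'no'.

Answer: yes

Derivation:
Step 1: in state A at pos 0, read 0 -> (A,0)->write 1,move R,goto B. Now: state=B, head=1, tape[-1..2]=0100 (head:   ^)
Step 2: in state B at pos 1, read 0 -> (B,0)->write 1,move R,goto D. Now: state=D, head=2, tape[-1..3]=01100 (head:    ^)
Step 3: in state D at pos 2, read 0 -> (D,0)->write 1,move L,goto B. Now: state=B, head=1, tape[-1..3]=01110 (head:   ^)
Step 4: in state B at pos 1, read 1 -> (B,1)->write 0,move R,goto C. Now: state=C, head=2, tape[-1..3]=01010 (head:    ^)
Step 5: in state C at pos 2, read 1 -> (C,1)->write 0,move R,goto D. Now: state=D, head=3, tape[-1..4]=010000 (head:     ^)
Step 6: in state D at pos 3, read 0 -> (D,0)->write 1,move L,goto B. Now: state=B, head=2, tape[-1..4]=010010 (head:    ^)
Step 7: in state B at pos 2, read 0 -> (B,0)->write 1,move R,goto D. Now: state=D, head=3, tape[-1..4]=010110 (head:     ^)
Step 8: in state D at pos 3, read 1 -> (D,1)->write 1,move L,goto C. Now: state=C, head=2, tape[-1..4]=010110 (head:    ^)
Step 9: in state C at pos 2, read 1 -> (C,1)->write 0,move R,goto D. Now: state=D, head=3, tape[-1..4]=010010 (head:     ^)
Step 10: in state D at pos 3, read 1 -> (D,1)->write 1,move L,goto C. Now: state=C, head=2, tape[-1..4]=010010 (head:    ^)
Step 11: in state C at pos 2, read 0 -> (C,0)->write 0,move L,goto A. Now: state=A, head=1, tape[-1..4]=010010 (head:   ^)
Step 12: in state A at pos 1, read 0 -> (A,0)->write 1,move R,goto B. Now: state=B, head=2, tape[-1..4]=011010 (head:    ^)
Step 13: in state B at pos 2, read 0 -> (B,0)->write 1,move R,goto D. Now: state=D, head=3, tape[-1..4]=011110 (head:     ^)
Step 14: in state D at pos 3, read 1 -> (D,1)->write 1,move L,goto C. Now: state=C, head=2, tape[-1..4]=011110 (head:    ^)
Step 15: in state C at pos 2, read 1 -> (C,1)->write 0,move R,goto D. Now: state=D, head=3, tape[-1..4]=011010 (head:     ^)
Step 16: in state D at pos 3, read 1 -> (D,1)->write 1,move L,goto C. Now: state=C, head=2, tape[-1..4]=011010 (head:    ^)
Step 17: in state C at pos 2, read 0 -> (C,0)->write 0,move L,goto A. Now: state=A, head=1, tape[-1..4]=011010 (head:   ^)
Step 18: in state A at pos 1, read 1 -> (A,1)->write 0,move R,goto H. Now: state=H, head=2, tape[-1..4]=010010 (head:    ^)
State H reached at step 18; 18 <= 22 -> yes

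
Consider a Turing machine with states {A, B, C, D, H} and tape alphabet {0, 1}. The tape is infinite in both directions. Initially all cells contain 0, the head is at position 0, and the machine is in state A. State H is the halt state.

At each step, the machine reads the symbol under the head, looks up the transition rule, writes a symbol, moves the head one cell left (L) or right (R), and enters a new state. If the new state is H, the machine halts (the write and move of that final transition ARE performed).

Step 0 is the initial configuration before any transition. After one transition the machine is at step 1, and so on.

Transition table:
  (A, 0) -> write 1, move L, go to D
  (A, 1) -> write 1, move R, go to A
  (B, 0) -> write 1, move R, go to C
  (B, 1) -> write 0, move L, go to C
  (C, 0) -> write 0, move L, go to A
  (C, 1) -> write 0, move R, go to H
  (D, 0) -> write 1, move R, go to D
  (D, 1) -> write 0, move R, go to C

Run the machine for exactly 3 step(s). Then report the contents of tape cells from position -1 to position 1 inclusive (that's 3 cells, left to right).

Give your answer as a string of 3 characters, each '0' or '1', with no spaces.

Answer: 100

Derivation:
Step 1: in state A at pos 0, read 0 -> (A,0)->write 1,move L,goto D. Now: state=D, head=-1, tape[-2..1]=0010 (head:  ^)
Step 2: in state D at pos -1, read 0 -> (D,0)->write 1,move R,goto D. Now: state=D, head=0, tape[-2..1]=0110 (head:   ^)
Step 3: in state D at pos 0, read 1 -> (D,1)->write 0,move R,goto C. Now: state=C, head=1, tape[-2..2]=01000 (head:    ^)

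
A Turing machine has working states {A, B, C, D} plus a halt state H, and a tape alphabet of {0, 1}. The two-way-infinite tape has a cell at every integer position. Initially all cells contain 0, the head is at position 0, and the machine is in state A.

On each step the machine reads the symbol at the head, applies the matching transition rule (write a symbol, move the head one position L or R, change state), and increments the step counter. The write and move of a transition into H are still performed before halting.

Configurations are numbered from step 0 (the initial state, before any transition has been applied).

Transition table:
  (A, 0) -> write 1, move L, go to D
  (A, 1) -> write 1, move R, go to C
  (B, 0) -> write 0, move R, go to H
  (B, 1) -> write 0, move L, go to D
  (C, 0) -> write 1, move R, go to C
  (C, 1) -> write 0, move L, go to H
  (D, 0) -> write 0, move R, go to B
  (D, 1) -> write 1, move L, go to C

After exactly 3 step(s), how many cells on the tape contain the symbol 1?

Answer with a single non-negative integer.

Step 1: in state A at pos 0, read 0 -> (A,0)->write 1,move L,goto D. Now: state=D, head=-1, tape[-2..1]=0010 (head:  ^)
Step 2: in state D at pos -1, read 0 -> (D,0)->write 0,move R,goto B. Now: state=B, head=0, tape[-2..1]=0010 (head:   ^)
Step 3: in state B at pos 0, read 1 -> (B,1)->write 0,move L,goto D. Now: state=D, head=-1, tape[-2..1]=0000 (head:  ^)
No cell contains 1 after step 3 -> 0 cell(s)

Answer: 0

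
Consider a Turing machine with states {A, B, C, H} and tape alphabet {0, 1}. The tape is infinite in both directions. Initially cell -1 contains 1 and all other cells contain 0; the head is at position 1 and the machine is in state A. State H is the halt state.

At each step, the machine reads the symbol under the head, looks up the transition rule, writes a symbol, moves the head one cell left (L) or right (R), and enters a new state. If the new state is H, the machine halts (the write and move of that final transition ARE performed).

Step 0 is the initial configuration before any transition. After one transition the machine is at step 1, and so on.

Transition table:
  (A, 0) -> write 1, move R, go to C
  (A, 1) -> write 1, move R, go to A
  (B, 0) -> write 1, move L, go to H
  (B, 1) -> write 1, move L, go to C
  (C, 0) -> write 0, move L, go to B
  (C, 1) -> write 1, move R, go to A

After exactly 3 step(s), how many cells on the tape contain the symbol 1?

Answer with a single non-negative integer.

Answer: 2

Derivation:
Step 1: in state A at pos 1, read 0 -> (A,0)->write 1,move R,goto C. Now: state=C, head=2, tape[-2..3]=010100 (head:     ^)
Step 2: in state C at pos 2, read 0 -> (C,0)->write 0,move L,goto B. Now: state=B, head=1, tape[-2..3]=010100 (head:    ^)
Step 3: in state B at pos 1, read 1 -> (B,1)->write 1,move L,goto C. Now: state=C, head=0, tape[-2..3]=010100 (head:   ^)
Cells containing 1 after step 3: {-1, 1} -> 2 cell(s)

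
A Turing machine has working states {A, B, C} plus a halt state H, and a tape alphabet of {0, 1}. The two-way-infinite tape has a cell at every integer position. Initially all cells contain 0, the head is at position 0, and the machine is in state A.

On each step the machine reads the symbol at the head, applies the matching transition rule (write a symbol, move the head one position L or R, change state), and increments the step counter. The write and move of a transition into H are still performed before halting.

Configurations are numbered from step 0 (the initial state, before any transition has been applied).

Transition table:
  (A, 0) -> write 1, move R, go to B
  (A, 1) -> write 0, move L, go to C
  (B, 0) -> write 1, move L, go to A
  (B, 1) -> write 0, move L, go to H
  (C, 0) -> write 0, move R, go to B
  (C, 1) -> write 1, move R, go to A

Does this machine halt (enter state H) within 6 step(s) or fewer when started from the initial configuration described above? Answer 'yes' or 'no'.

Step 1: in state A at pos 0, read 0 -> (A,0)->write 1,move R,goto B. Now: state=B, head=1, tape[-1..2]=0100 (head:   ^)
Step 2: in state B at pos 1, read 0 -> (B,0)->write 1,move L,goto A. Now: state=A, head=0, tape[-1..2]=0110 (head:  ^)
Step 3: in state A at pos 0, read 1 -> (A,1)->write 0,move L,goto C. Now: state=C, head=-1, tape[-2..2]=00010 (head:  ^)
Step 4: in state C at pos -1, read 0 -> (C,0)->write 0,move R,goto B. Now: state=B, head=0, tape[-2..2]=00010 (head:   ^)
Step 5: in state B at pos 0, read 0 -> (B,0)->write 1,move L,goto A. Now: state=A, head=-1, tape[-2..2]=00110 (head:  ^)
Step 6: in state A at pos -1, read 0 -> (A,0)->write 1,move R,goto B. Now: state=B, head=0, tape[-2..2]=01110 (head:   ^)
After 6 step(s): state = B (not H) -> not halted within 6 -> no

Answer: no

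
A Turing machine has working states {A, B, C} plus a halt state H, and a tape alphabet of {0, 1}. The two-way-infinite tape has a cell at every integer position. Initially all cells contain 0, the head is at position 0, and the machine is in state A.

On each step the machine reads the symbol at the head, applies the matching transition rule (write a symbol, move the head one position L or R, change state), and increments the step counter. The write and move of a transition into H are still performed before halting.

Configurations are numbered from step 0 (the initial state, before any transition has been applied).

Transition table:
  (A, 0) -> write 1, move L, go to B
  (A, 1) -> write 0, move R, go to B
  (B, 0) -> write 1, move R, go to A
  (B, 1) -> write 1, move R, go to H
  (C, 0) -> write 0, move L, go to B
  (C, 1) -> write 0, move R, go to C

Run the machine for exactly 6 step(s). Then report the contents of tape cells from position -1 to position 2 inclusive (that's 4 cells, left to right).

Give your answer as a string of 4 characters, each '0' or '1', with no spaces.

Step 1: in state A at pos 0, read 0 -> (A,0)->write 1,move L,goto B. Now: state=B, head=-1, tape[-2..1]=0010 (head:  ^)
Step 2: in state B at pos -1, read 0 -> (B,0)->write 1,move R,goto A. Now: state=A, head=0, tape[-2..1]=0110 (head:   ^)
Step 3: in state A at pos 0, read 1 -> (A,1)->write 0,move R,goto B. Now: state=B, head=1, tape[-2..2]=01000 (head:    ^)
Step 4: in state B at pos 1, read 0 -> (B,0)->write 1,move R,goto A. Now: state=A, head=2, tape[-2..3]=010100 (head:     ^)
Step 5: in state A at pos 2, read 0 -> (A,0)->write 1,move L,goto B. Now: state=B, head=1, tape[-2..3]=010110 (head:    ^)
Step 6: in state B at pos 1, read 1 -> (B,1)->write 1,move R,goto H. Now: state=H, head=2, tape[-2..3]=010110 (head:     ^)

Answer: 1011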